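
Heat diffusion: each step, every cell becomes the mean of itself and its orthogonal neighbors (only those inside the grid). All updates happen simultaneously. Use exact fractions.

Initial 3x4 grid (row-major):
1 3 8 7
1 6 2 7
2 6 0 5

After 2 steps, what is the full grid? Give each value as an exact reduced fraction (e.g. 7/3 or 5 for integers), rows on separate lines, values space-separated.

Answer: 26/9 443/120 643/120 211/36
323/120 187/50 217/50 1271/240
3 267/80 307/80 25/6

Derivation:
After step 1:
  5/3 9/2 5 22/3
  5/2 18/5 23/5 21/4
  3 7/2 13/4 4
After step 2:
  26/9 443/120 643/120 211/36
  323/120 187/50 217/50 1271/240
  3 267/80 307/80 25/6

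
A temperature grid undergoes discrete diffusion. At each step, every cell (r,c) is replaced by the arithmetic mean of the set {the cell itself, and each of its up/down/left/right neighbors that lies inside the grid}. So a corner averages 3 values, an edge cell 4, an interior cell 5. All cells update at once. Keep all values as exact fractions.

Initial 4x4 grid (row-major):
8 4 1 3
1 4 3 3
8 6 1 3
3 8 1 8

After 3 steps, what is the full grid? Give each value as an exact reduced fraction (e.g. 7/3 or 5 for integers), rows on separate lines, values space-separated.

Answer: 9191/2160 1739/450 2761/900 6119/2160
33449/7200 4657/1200 19997/6000 21353/7200
34313/7200 27197/6000 7271/2000 8467/2400
11279/2160 4141/900 637/150 2741/720

Derivation:
After step 1:
  13/3 17/4 11/4 7/3
  21/4 18/5 12/5 3
  9/2 27/5 14/5 15/4
  19/3 9/2 9/2 4
After step 2:
  83/18 56/15 44/15 97/36
  1061/240 209/50 291/100 689/240
  1289/240 104/25 377/100 271/80
  46/9 311/60 79/20 49/12
After step 3:
  9191/2160 1739/450 2761/900 6119/2160
  33449/7200 4657/1200 19997/6000 21353/7200
  34313/7200 27197/6000 7271/2000 8467/2400
  11279/2160 4141/900 637/150 2741/720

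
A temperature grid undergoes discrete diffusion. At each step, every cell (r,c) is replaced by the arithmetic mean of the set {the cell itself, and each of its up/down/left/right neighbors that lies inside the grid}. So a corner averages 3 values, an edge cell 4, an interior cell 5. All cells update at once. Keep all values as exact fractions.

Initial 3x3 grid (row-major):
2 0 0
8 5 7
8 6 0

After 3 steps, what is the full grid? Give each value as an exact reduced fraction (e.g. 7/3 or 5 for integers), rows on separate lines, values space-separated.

After step 1:
  10/3 7/4 7/3
  23/4 26/5 3
  22/3 19/4 13/3
After step 2:
  65/18 757/240 85/36
  1297/240 409/100 223/60
  107/18 1297/240 145/36
After step 3:
  4381/1080 47579/14400 6647/2160
  68579/14400 26123/6000 1597/450
  6031/1080 70079/14400 9467/2160

Answer: 4381/1080 47579/14400 6647/2160
68579/14400 26123/6000 1597/450
6031/1080 70079/14400 9467/2160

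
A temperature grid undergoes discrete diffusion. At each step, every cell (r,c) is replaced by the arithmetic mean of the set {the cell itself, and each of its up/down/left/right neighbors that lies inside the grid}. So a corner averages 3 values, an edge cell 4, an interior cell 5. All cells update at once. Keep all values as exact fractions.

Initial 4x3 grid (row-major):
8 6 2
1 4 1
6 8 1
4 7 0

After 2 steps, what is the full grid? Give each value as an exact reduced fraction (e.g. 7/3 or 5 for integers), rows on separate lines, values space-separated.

After step 1:
  5 5 3
  19/4 4 2
  19/4 26/5 5/2
  17/3 19/4 8/3
After step 2:
  59/12 17/4 10/3
  37/8 419/100 23/8
  611/120 106/25 371/120
  91/18 1097/240 119/36

Answer: 59/12 17/4 10/3
37/8 419/100 23/8
611/120 106/25 371/120
91/18 1097/240 119/36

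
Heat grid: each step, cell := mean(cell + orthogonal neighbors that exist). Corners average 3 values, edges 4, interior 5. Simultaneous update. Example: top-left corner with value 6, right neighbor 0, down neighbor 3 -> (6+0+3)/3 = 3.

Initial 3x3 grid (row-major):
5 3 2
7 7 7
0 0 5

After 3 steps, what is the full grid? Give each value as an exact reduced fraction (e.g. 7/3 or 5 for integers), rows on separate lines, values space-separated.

Answer: 67/15 21707/4800 541/120
59971/14400 25427/6000 21007/4800
8003/2160 13849/3600 2911/720

Derivation:
After step 1:
  5 17/4 4
  19/4 24/5 21/4
  7/3 3 4
After step 2:
  14/3 361/80 9/2
  1013/240 441/100 361/80
  121/36 53/15 49/12
After step 3:
  67/15 21707/4800 541/120
  59971/14400 25427/6000 21007/4800
  8003/2160 13849/3600 2911/720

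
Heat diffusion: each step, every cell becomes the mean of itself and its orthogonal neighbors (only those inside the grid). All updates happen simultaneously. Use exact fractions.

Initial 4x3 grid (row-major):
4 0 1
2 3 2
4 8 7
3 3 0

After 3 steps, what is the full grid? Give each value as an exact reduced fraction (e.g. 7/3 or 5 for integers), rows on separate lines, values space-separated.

After step 1:
  2 2 1
  13/4 3 13/4
  17/4 5 17/4
  10/3 7/2 10/3
After step 2:
  29/12 2 25/12
  25/8 33/10 23/8
  95/24 4 95/24
  133/36 91/24 133/36
After step 3:
  181/72 49/20 167/72
  16/5 153/50 733/240
  133/36 2281/600 523/144
  103/27 1093/288 103/27

Answer: 181/72 49/20 167/72
16/5 153/50 733/240
133/36 2281/600 523/144
103/27 1093/288 103/27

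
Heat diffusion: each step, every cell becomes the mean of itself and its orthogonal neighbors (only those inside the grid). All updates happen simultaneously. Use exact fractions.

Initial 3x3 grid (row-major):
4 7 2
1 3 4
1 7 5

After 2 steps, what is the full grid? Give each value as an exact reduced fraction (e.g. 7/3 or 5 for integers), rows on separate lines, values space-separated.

After step 1:
  4 4 13/3
  9/4 22/5 7/2
  3 4 16/3
After step 2:
  41/12 251/60 71/18
  273/80 363/100 527/120
  37/12 251/60 77/18

Answer: 41/12 251/60 71/18
273/80 363/100 527/120
37/12 251/60 77/18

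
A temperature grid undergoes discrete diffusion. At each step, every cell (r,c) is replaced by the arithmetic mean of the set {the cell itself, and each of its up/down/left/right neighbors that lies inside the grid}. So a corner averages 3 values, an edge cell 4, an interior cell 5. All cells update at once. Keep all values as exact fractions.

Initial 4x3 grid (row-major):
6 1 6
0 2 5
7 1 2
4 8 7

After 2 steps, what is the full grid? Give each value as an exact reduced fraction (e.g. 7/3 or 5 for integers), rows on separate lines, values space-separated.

Answer: 59/18 713/240 23/6
653/240 341/100 133/40
205/48 351/100 103/24
43/9 21/4 173/36

Derivation:
After step 1:
  7/3 15/4 4
  15/4 9/5 15/4
  3 4 15/4
  19/3 5 17/3
After step 2:
  59/18 713/240 23/6
  653/240 341/100 133/40
  205/48 351/100 103/24
  43/9 21/4 173/36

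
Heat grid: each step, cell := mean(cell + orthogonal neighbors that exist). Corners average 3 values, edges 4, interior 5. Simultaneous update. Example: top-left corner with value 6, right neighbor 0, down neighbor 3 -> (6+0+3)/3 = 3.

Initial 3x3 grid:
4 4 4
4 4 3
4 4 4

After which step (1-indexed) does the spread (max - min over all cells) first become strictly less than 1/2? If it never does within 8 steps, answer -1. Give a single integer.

Step 1: max=4, min=11/3, spread=1/3
  -> spread < 1/2 first at step 1
Step 2: max=4, min=893/240, spread=67/240
Step 3: max=793/200, min=8203/2160, spread=1807/10800
Step 4: max=21239/5400, min=3298037/864000, spread=33401/288000
Step 5: max=2116609/540000, min=29874067/7776000, spread=3025513/38880000
Step 6: max=112444051/28800000, min=11976673133/3110400000, spread=53531/995328
Step 7: max=30312883949/7776000000, min=720463074151/186624000000, spread=450953/11943936
Step 8: max=3631471389481/933120000000, min=43280856439397/11197440000000, spread=3799043/143327232

Answer: 1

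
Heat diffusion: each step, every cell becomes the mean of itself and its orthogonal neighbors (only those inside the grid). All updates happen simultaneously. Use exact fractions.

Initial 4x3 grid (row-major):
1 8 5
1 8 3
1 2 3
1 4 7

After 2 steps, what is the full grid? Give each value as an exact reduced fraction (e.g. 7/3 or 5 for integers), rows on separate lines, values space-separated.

Answer: 139/36 557/120 187/36
44/15 21/5 547/120
12/5 33/10 503/120
9/4 413/120 143/36

Derivation:
After step 1:
  10/3 11/2 16/3
  11/4 22/5 19/4
  5/4 18/5 15/4
  2 7/2 14/3
After step 2:
  139/36 557/120 187/36
  44/15 21/5 547/120
  12/5 33/10 503/120
  9/4 413/120 143/36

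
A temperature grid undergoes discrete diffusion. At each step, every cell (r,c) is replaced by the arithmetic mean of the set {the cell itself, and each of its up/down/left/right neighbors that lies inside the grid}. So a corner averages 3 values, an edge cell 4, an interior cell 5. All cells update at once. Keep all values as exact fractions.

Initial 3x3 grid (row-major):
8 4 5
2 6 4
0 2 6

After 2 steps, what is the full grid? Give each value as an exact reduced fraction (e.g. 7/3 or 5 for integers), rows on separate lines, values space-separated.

Answer: 173/36 367/80 46/9
17/5 221/50 1031/240
53/18 373/120 17/4

Derivation:
After step 1:
  14/3 23/4 13/3
  4 18/5 21/4
  4/3 7/2 4
After step 2:
  173/36 367/80 46/9
  17/5 221/50 1031/240
  53/18 373/120 17/4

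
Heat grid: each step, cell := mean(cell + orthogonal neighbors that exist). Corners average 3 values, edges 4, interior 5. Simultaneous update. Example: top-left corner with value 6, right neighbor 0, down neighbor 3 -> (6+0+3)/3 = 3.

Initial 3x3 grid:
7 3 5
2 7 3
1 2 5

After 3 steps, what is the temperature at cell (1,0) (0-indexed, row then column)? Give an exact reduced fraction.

Answer: 55853/14400

Derivation:
Step 1: cell (1,0) = 17/4
Step 2: cell (1,0) = 799/240
Step 3: cell (1,0) = 55853/14400
Full grid after step 3:
  2893/720 32089/7200 4577/1080
  55853/14400 11243/3000 849/200
  863/270 5867/1600 7859/2160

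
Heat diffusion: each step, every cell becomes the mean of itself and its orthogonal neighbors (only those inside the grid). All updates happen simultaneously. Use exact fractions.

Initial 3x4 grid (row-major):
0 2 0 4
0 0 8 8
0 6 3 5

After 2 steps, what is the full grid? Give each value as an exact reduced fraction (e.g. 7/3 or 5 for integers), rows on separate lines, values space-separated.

Answer: 7/18 59/30 59/20 55/12
22/15 39/20 89/20 1163/240
17/12 259/80 1013/240 205/36

Derivation:
After step 1:
  2/3 1/2 7/2 4
  0 16/5 19/5 25/4
  2 9/4 11/2 16/3
After step 2:
  7/18 59/30 59/20 55/12
  22/15 39/20 89/20 1163/240
  17/12 259/80 1013/240 205/36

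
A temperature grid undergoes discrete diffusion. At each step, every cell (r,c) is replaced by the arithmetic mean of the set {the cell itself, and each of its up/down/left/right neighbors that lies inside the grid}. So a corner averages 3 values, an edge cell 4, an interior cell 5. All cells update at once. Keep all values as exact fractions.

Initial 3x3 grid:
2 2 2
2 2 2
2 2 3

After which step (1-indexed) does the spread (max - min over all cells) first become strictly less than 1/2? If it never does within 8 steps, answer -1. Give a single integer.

Step 1: max=7/3, min=2, spread=1/3
  -> spread < 1/2 first at step 1
Step 2: max=41/18, min=2, spread=5/18
Step 3: max=473/216, min=2, spread=41/216
Step 4: max=28051/12960, min=731/360, spread=347/2592
Step 5: max=1662137/777600, min=7357/3600, spread=2921/31104
Step 6: max=99140539/46656000, min=889483/432000, spread=24611/373248
Step 7: max=5917442033/2799360000, min=20096741/9720000, spread=207329/4478976
Step 8: max=353953152451/167961600000, min=1075601599/518400000, spread=1746635/53747712

Answer: 1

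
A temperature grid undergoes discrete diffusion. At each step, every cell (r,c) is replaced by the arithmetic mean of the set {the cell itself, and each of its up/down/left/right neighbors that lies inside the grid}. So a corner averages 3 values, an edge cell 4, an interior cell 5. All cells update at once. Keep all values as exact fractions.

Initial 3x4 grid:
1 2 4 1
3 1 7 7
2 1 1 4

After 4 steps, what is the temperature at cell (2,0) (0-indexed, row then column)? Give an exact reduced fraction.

Step 1: cell (2,0) = 2
Step 2: cell (2,0) = 5/3
Step 3: cell (2,0) = 1471/720
Step 4: cell (2,0) = 92627/43200
Full grid after step 4:
  97727/43200 97211/36000 118831/36000 162547/43200
  639683/288000 309577/120000 399277/120000 1078343/288000
  92627/43200 92711/36000 12759/4000 52949/14400

Answer: 92627/43200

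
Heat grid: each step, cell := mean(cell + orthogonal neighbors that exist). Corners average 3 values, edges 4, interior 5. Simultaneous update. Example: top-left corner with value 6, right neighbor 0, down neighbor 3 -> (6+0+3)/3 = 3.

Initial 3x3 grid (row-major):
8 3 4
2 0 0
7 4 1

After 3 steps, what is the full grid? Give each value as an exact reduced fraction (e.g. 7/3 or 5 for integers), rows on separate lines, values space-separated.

After step 1:
  13/3 15/4 7/3
  17/4 9/5 5/4
  13/3 3 5/3
After step 2:
  37/9 733/240 22/9
  883/240 281/100 141/80
  139/36 27/10 71/36
After step 3:
  488/135 44711/14400 1307/540
  52061/14400 16807/6000 10787/4800
  7373/2160 3403/1200 4633/2160

Answer: 488/135 44711/14400 1307/540
52061/14400 16807/6000 10787/4800
7373/2160 3403/1200 4633/2160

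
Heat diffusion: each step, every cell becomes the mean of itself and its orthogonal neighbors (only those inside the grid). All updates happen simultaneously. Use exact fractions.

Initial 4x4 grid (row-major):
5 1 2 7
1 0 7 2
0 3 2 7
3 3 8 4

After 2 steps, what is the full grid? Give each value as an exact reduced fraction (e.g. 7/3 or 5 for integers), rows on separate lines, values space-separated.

After step 1:
  7/3 2 17/4 11/3
  3/2 12/5 13/5 23/4
  7/4 8/5 27/5 15/4
  2 17/4 17/4 19/3
After step 2:
  35/18 659/240 751/240 41/9
  479/240 101/50 102/25 473/120
  137/80 77/25 88/25 637/120
  8/3 121/40 607/120 43/9

Answer: 35/18 659/240 751/240 41/9
479/240 101/50 102/25 473/120
137/80 77/25 88/25 637/120
8/3 121/40 607/120 43/9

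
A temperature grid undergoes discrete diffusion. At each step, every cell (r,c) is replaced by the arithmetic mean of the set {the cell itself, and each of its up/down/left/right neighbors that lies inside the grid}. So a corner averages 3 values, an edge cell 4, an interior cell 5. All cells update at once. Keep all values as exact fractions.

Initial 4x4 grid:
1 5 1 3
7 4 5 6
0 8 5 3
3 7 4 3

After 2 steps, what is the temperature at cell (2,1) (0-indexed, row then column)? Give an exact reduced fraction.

Answer: 128/25

Derivation:
Step 1: cell (2,1) = 24/5
Step 2: cell (2,1) = 128/25
Full grid after step 2:
  121/36 983/240 827/240 133/36
  529/120 411/100 91/20 481/120
  469/120 128/25 23/5 101/24
  40/9 1103/240 223/48 37/9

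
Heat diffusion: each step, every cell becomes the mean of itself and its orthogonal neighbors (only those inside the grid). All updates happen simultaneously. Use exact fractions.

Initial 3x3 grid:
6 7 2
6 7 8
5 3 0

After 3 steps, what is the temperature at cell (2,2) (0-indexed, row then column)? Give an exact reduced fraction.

Answer: 2413/540

Derivation:
Step 1: cell (2,2) = 11/3
Step 2: cell (2,2) = 35/9
Step 3: cell (2,2) = 2413/540
Full grid after step 3:
  6361/1080 13289/2400 11527/2160
  2169/400 15829/3000 68809/14400
  10927/2160 66259/14400 2413/540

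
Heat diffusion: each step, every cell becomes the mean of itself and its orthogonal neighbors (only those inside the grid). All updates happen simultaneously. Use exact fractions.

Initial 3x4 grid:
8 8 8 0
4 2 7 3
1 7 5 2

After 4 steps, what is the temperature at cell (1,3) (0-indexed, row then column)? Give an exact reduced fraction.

Answer: 102913/24000

Derivation:
Step 1: cell (1,3) = 3
Step 2: cell (1,3) = 15/4
Step 3: cell (1,3) = 1667/400
Step 4: cell (1,3) = 102913/24000
Full grid after step 4:
  687707/129600 1150147/216000 1057687/216000 294721/64800
  4333033/864000 1765277/360000 281617/60000 102913/24000
  198419/43200 83231/18000 118039/27000 135973/32400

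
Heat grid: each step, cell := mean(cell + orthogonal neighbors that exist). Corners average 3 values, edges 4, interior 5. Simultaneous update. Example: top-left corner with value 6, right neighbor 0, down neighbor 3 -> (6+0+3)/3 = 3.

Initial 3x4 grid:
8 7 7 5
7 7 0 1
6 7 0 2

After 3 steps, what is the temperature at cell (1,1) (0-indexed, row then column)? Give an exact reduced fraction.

Step 1: cell (1,1) = 28/5
Step 2: cell (1,1) = 557/100
Step 3: cell (1,1) = 10741/2000
Full grid after step 3:
  1807/270 2681/450 16453/3600 100/27
  7691/1200 10741/2000 23183/6000 10393/3600
  12781/2160 35071/7200 7777/2400 343/144

Answer: 10741/2000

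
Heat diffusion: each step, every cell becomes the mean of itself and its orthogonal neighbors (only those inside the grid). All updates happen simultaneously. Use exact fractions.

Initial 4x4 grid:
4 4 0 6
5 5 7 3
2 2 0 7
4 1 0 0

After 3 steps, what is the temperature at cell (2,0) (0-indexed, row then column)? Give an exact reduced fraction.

Step 1: cell (2,0) = 13/4
Step 2: cell (2,0) = 139/48
Step 3: cell (2,0) = 22223/7200
Full grid after step 3:
  8651/2160 13243/3600 4793/1200 541/144
  25511/7200 22373/6000 6663/2000 9301/2400
  22223/7200 15599/6000 17567/6000 19607/7200
  997/432 499/225 827/450 5057/2160

Answer: 22223/7200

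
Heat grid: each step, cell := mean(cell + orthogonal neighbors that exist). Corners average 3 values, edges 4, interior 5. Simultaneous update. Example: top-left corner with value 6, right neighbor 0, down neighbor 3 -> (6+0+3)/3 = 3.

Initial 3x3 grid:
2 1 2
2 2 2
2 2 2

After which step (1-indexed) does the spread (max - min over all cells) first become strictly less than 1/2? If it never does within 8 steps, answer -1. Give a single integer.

Answer: 1

Derivation:
Step 1: max=2, min=5/3, spread=1/3
  -> spread < 1/2 first at step 1
Step 2: max=2, min=413/240, spread=67/240
Step 3: max=393/200, min=3883/2160, spread=1807/10800
Step 4: max=10439/5400, min=1570037/864000, spread=33401/288000
Step 5: max=1036609/540000, min=14322067/7776000, spread=3025513/38880000
Step 6: max=54844051/28800000, min=5755873133/3110400000, spread=53531/995328
Step 7: max=14760883949/7776000000, min=347215074151/186624000000, spread=450953/11943936
Step 8: max=1765231389481/933120000000, min=20885976439397/11197440000000, spread=3799043/143327232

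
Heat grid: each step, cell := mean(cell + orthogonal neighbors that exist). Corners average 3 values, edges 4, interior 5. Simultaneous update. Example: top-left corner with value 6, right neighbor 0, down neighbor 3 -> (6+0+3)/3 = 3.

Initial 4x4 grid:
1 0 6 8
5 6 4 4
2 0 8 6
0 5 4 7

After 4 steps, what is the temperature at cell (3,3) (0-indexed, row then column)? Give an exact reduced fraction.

Step 1: cell (3,3) = 17/3
Step 2: cell (3,3) = 215/36
Step 3: cell (3,3) = 2881/540
Step 4: cell (3,3) = 85633/16200
Full grid after step 4:
  8717/2700 262213/72000 66361/14400 2179/432
  24267/8000 474/125 45551/10000 25411/4800
  673841/216000 322891/90000 214369/45000 1127983/216000
  96973/32400 808421/216000 983053/216000 85633/16200

Answer: 85633/16200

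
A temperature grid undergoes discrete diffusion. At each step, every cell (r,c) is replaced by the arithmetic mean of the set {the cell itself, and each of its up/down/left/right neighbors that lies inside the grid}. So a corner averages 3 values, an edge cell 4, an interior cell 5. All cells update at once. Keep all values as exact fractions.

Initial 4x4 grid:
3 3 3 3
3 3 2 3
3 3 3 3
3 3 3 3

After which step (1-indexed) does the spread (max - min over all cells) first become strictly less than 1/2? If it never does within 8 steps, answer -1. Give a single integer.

Step 1: max=3, min=11/4, spread=1/4
  -> spread < 1/2 first at step 1
Step 2: max=3, min=139/50, spread=11/50
Step 3: max=3, min=6833/2400, spread=367/2400
Step 4: max=1787/600, min=30829/10800, spread=1337/10800
Step 5: max=53531/18000, min=930331/324000, spread=33227/324000
Step 6: max=319951/108000, min=27945673/9720000, spread=849917/9720000
Step 7: max=4791467/1620000, min=841085653/291600000, spread=21378407/291600000
Step 8: max=1434311657/486000000, min=25277537629/8748000000, spread=540072197/8748000000

Answer: 1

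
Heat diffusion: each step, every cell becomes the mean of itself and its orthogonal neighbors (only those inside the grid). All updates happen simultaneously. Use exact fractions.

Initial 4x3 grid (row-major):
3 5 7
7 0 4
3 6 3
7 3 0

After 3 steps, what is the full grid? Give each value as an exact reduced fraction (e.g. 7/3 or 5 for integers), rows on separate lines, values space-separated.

Answer: 3173/720 59023/14400 4657/1080
4879/1200 12601/3000 26699/7200
982/225 21617/6000 8533/2400
109/27 1709/450 449/144

Derivation:
After step 1:
  5 15/4 16/3
  13/4 22/5 7/2
  23/4 3 13/4
  13/3 4 2
After step 2:
  4 1109/240 151/36
  23/5 179/50 989/240
  49/12 102/25 47/16
  169/36 10/3 37/12
After step 3:
  3173/720 59023/14400 4657/1080
  4879/1200 12601/3000 26699/7200
  982/225 21617/6000 8533/2400
  109/27 1709/450 449/144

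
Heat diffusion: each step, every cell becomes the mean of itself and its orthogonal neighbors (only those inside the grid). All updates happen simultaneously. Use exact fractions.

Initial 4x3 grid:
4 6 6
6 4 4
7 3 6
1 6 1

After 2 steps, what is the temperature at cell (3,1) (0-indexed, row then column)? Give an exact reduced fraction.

Answer: 339/80

Derivation:
Step 1: cell (3,1) = 11/4
Step 2: cell (3,1) = 339/80
Full grid after step 2:
  187/36 76/15 46/9
  583/120 501/100 553/120
  581/120 203/50 541/120
  35/9 339/80 127/36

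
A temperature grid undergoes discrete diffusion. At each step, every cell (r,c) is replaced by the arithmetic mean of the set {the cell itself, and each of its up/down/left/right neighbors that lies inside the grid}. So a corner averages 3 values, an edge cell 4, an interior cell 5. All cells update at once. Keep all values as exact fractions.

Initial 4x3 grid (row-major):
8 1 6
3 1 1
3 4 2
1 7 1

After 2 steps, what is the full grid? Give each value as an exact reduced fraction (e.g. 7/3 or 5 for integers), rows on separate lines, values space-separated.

Answer: 47/12 19/6 55/18
25/8 313/100 55/24
407/120 67/25 337/120
29/9 273/80 103/36

Derivation:
After step 1:
  4 4 8/3
  15/4 2 5/2
  11/4 17/5 2
  11/3 13/4 10/3
After step 2:
  47/12 19/6 55/18
  25/8 313/100 55/24
  407/120 67/25 337/120
  29/9 273/80 103/36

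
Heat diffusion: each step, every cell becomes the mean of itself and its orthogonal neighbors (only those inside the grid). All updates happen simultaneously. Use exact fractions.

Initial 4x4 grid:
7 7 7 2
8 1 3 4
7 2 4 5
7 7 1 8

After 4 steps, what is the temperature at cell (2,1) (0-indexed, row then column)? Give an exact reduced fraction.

Step 1: cell (2,1) = 21/5
Step 2: cell (2,1) = 433/100
Step 3: cell (2,1) = 603/125
Step 4: cell (2,1) = 24069/5000
Full grid after step 4:
  44989/8100 1101641/216000 994217/216000 13987/3240
  1170071/216000 111667/22500 197237/45000 925427/216000
  384797/72000 24069/5000 50233/11250 921619/216000
  9479/1800 357367/72000 976549/216000 727/162

Answer: 24069/5000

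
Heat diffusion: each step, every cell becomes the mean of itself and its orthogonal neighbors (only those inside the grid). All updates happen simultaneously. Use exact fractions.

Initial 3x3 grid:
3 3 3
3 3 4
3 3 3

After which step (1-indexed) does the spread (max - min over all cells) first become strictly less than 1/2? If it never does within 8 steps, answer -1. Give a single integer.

Step 1: max=10/3, min=3, spread=1/3
  -> spread < 1/2 first at step 1
Step 2: max=787/240, min=3, spread=67/240
Step 3: max=6917/2160, min=607/200, spread=1807/10800
Step 4: max=2749963/864000, min=16561/5400, spread=33401/288000
Step 5: max=24557933/7776000, min=1663391/540000, spread=3025513/38880000
Step 6: max=9796126867/3110400000, min=89155949/28800000, spread=53531/995328
Step 7: max=585904925849/186624000000, min=24119116051/7776000000, spread=450953/11943936
Step 8: max=35101223560603/11197440000000, min=2900368610519/933120000000, spread=3799043/143327232

Answer: 1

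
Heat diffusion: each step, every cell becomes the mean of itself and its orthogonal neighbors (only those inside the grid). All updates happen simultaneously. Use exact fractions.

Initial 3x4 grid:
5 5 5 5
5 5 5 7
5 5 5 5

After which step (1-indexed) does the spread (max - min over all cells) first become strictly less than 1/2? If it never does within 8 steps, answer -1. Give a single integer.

Answer: 3

Derivation:
Step 1: max=17/3, min=5, spread=2/3
Step 2: max=667/120, min=5, spread=67/120
Step 3: max=5837/1080, min=5, spread=437/1080
  -> spread < 1/2 first at step 3
Step 4: max=2317531/432000, min=2509/500, spread=29951/86400
Step 5: max=20655821/3888000, min=17033/3375, spread=206761/777600
Step 6: max=8232195571/1555200000, min=13665671/2700000, spread=14430763/62208000
Step 7: max=491667741689/93312000000, min=1097652727/216000000, spread=139854109/746496000
Step 8: max=29416071890251/5598720000000, min=99051228977/19440000000, spread=7114543559/44789760000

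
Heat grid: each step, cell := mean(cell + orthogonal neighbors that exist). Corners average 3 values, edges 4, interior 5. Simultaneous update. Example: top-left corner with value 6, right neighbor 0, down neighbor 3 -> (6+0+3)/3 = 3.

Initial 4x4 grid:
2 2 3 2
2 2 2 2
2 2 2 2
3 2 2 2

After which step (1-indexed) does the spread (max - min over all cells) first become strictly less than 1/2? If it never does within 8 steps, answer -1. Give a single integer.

Answer: 1

Derivation:
Step 1: max=7/3, min=2, spread=1/3
  -> spread < 1/2 first at step 1
Step 2: max=41/18, min=2, spread=5/18
Step 3: max=2371/1080, min=97/48, spread=377/2160
Step 4: max=14003/6480, min=4901/2400, spread=7703/64800
Step 5: max=2082643/972000, min=444301/216000, spread=166577/1944000
Step 6: max=62090347/29160000, min=13413071/6480000, spread=692611/11664000
Step 7: max=1857032281/874800000, min=8979601/4320000, spread=77326157/1749600000
Step 8: max=92706732959/43740000000, min=12163488103/5832000000, spread=2961144373/87480000000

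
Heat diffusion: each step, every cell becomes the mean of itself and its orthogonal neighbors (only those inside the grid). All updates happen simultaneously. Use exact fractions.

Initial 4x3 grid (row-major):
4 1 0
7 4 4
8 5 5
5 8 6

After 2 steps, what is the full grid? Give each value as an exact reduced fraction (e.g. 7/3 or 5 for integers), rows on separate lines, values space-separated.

Answer: 4 727/240 43/18
101/20 429/100 847/240
25/4 549/100 247/48
77/12 19/3 52/9

Derivation:
After step 1:
  4 9/4 5/3
  23/4 21/5 13/4
  25/4 6 5
  7 6 19/3
After step 2:
  4 727/240 43/18
  101/20 429/100 847/240
  25/4 549/100 247/48
  77/12 19/3 52/9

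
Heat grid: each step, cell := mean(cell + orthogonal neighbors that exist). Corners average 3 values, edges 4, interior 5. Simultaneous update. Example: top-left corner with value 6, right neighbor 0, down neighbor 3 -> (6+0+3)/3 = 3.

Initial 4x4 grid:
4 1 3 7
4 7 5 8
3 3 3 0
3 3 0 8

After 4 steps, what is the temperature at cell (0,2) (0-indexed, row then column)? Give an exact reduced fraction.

Step 1: cell (0,2) = 4
Step 2: cell (0,2) = 379/80
Step 3: cell (0,2) = 3501/800
Step 4: cell (0,2) = 107479/24000
Full grid after step 4:
  559/144 95711/24000 107479/24000 16633/3600
  87691/24000 39481/10000 123269/30000 324517/72000
  251129/72000 34171/10000 341153/90000 831031/216000
  6803/2160 78403/24000 704851/216000 116111/32400

Answer: 107479/24000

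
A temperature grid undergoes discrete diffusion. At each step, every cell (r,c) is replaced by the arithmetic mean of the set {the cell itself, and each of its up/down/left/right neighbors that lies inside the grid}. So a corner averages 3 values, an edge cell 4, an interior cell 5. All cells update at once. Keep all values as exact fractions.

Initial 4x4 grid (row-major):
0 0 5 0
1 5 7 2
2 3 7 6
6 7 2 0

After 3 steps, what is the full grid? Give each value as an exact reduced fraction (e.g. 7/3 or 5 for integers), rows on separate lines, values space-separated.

Answer: 2161/1080 9601/3600 11317/3600 452/135
4943/1800 9637/3000 5741/1500 13147/3600
141/40 4093/1000 3077/750 2803/720
1493/360 1013/240 599/144 407/108

Derivation:
After step 1:
  1/3 5/2 3 7/3
  2 16/5 26/5 15/4
  3 24/5 5 15/4
  5 9/2 4 8/3
After step 2:
  29/18 271/120 391/120 109/36
  32/15 177/50 403/100 451/120
  37/10 41/10 91/20 91/24
  25/6 183/40 97/24 125/36
After step 3:
  2161/1080 9601/3600 11317/3600 452/135
  4943/1800 9637/3000 5741/1500 13147/3600
  141/40 4093/1000 3077/750 2803/720
  1493/360 1013/240 599/144 407/108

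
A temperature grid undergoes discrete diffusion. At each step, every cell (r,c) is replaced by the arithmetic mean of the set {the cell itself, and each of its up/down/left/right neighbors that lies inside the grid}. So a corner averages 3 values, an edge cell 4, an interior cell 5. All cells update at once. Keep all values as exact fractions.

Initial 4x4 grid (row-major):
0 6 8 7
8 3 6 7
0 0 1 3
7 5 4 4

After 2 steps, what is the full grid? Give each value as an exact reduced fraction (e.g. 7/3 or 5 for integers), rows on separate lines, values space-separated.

After step 1:
  14/3 17/4 27/4 22/3
  11/4 23/5 5 23/4
  15/4 9/5 14/5 15/4
  4 4 7/2 11/3
After step 2:
  35/9 76/15 35/6 119/18
  473/120 92/25 249/50 131/24
  123/40 339/100 337/100 479/120
  47/12 133/40 419/120 131/36

Answer: 35/9 76/15 35/6 119/18
473/120 92/25 249/50 131/24
123/40 339/100 337/100 479/120
47/12 133/40 419/120 131/36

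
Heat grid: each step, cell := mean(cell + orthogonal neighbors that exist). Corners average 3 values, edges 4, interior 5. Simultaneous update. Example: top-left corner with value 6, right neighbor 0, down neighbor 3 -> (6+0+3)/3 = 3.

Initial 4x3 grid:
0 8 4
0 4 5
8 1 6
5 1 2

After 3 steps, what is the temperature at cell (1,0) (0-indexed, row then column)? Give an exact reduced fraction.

Step 1: cell (1,0) = 3
Step 2: cell (1,0) = 383/120
Step 3: cell (1,0) = 3167/900
Full grid after step 3:
  3743/1080 14293/3600 9481/2160
  3167/900 22553/6000 30361/7200
  12443/3600 5497/1500 8687/2400
  1547/432 47657/14400 245/72

Answer: 3167/900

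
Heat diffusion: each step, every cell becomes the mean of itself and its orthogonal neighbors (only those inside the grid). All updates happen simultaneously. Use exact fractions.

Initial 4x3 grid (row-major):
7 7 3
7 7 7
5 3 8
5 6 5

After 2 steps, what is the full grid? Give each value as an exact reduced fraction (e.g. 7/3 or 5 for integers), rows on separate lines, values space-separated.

After step 1:
  7 6 17/3
  13/2 31/5 25/4
  5 29/5 23/4
  16/3 19/4 19/3
After step 2:
  13/2 373/60 215/36
  247/40 123/20 179/30
  679/120 11/2 181/30
  181/36 1333/240 101/18

Answer: 13/2 373/60 215/36
247/40 123/20 179/30
679/120 11/2 181/30
181/36 1333/240 101/18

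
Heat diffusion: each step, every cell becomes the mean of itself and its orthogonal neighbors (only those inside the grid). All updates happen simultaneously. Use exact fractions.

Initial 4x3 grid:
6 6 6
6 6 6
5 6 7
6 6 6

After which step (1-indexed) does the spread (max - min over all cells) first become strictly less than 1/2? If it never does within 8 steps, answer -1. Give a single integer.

Answer: 2

Derivation:
Step 1: max=19/3, min=17/3, spread=2/3
Step 2: max=149/24, min=139/24, spread=5/12
  -> spread < 1/2 first at step 2
Step 3: max=1325/216, min=1267/216, spread=29/108
Step 4: max=329/54, min=319/54, spread=5/27
Step 5: max=15719/2592, min=15385/2592, spread=167/1296
Step 6: max=47009/7776, min=46303/7776, spread=353/3888
Step 7: max=1125739/186624, min=1113749/186624, spread=5995/93312
Step 8: max=6744023/1119744, min=6692905/1119744, spread=25559/559872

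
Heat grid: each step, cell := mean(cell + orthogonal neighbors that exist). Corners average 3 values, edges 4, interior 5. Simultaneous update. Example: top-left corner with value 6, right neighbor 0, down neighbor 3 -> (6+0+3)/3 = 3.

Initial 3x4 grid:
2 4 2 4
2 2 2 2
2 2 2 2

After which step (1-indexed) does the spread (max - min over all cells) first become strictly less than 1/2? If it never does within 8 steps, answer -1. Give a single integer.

Answer: 4

Derivation:
Step 1: max=3, min=2, spread=1
Step 2: max=49/18, min=2, spread=13/18
Step 3: max=9257/3600, min=207/100, spread=361/720
Step 4: max=161569/64800, min=5761/2700, spread=4661/12960
  -> spread < 1/2 first at step 4
Step 5: max=7878863/3240000, min=2356621/1080000, spread=809/3240
Step 6: max=560650399/233280000, min=21475301/9720000, spread=1809727/9331200
Step 7: max=33238047941/13996800000, min=163000573/72900000, spread=77677517/559872000
Step 8: max=1981514394319/839808000000, min=13123066451/5832000000, spread=734342603/6718464000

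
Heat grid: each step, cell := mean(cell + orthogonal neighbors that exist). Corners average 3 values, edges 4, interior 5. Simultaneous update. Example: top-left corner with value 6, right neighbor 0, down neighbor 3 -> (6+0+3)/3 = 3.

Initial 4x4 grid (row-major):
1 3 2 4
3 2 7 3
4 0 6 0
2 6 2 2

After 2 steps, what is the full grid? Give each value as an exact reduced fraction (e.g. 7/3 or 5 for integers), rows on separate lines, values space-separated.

After step 1:
  7/3 2 4 3
  5/2 3 4 7/2
  9/4 18/5 3 11/4
  4 5/2 4 4/3
After step 2:
  41/18 17/6 13/4 7/2
  121/48 151/50 7/2 53/16
  247/80 287/100 347/100 127/48
  35/12 141/40 65/24 97/36

Answer: 41/18 17/6 13/4 7/2
121/48 151/50 7/2 53/16
247/80 287/100 347/100 127/48
35/12 141/40 65/24 97/36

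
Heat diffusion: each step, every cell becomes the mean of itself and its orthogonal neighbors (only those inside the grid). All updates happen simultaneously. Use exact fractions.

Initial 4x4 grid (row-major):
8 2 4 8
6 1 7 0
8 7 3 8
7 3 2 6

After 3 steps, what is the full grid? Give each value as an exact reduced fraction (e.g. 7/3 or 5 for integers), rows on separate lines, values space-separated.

Answer: 11051/2160 809/180 139/30 53/12
7453/1440 29681/6000 1073/250 577/120
4521/800 2409/500 28883/6000 8057/1800
491/90 4111/800 32183/7200 10289/2160

Derivation:
After step 1:
  16/3 15/4 21/4 4
  23/4 23/5 3 23/4
  7 22/5 27/5 17/4
  6 19/4 7/2 16/3
After step 2:
  89/18 71/15 4 5
  1361/240 43/10 24/5 17/4
  463/80 523/100 411/100 311/60
  71/12 373/80 1139/240 157/36
After step 3:
  11051/2160 809/180 139/30 53/12
  7453/1440 29681/6000 1073/250 577/120
  4521/800 2409/500 28883/6000 8057/1800
  491/90 4111/800 32183/7200 10289/2160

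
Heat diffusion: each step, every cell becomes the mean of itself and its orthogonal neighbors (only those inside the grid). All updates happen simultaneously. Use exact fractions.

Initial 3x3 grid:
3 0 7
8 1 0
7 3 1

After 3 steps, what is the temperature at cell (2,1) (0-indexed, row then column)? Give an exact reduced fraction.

Step 1: cell (2,1) = 3
Step 2: cell (2,1) = 191/60
Step 3: cell (2,1) = 2923/900
Full grid after step 3:
  3857/1080 14381/4800 329/135
  55943/14400 18341/6000 35093/14400
  2873/720 2923/900 5369/2160

Answer: 2923/900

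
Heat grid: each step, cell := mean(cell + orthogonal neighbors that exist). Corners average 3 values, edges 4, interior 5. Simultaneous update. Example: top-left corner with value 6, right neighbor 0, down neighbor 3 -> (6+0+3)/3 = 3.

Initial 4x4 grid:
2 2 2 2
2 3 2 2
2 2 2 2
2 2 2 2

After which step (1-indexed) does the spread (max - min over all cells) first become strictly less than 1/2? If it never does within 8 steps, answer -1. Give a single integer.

Answer: 1

Derivation:
Step 1: max=9/4, min=2, spread=1/4
  -> spread < 1/2 first at step 1
Step 2: max=111/50, min=2, spread=11/50
Step 3: max=5167/2400, min=2, spread=367/2400
Step 4: max=23171/10800, min=1213/600, spread=1337/10800
Step 5: max=689669/324000, min=36469/18000, spread=33227/324000
Step 6: max=20654327/9720000, min=220049/108000, spread=849917/9720000
Step 7: max=616914347/291600000, min=3308533/1620000, spread=21378407/291600000
Step 8: max=18462462371/8748000000, min=995688343/486000000, spread=540072197/8748000000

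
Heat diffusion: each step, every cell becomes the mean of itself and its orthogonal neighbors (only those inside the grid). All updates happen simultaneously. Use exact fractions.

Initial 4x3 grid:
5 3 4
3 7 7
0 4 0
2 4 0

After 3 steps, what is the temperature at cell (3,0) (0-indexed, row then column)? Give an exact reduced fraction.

Step 1: cell (3,0) = 2
Step 2: cell (3,0) = 9/4
Step 3: cell (3,0) = 173/72
Full grid after step 3:
  8743/2160 62371/14400 598/135
  3281/900 2923/750 28573/7200
  3503/1200 18089/6000 22193/7200
  173/72 17483/7200 1051/432

Answer: 173/72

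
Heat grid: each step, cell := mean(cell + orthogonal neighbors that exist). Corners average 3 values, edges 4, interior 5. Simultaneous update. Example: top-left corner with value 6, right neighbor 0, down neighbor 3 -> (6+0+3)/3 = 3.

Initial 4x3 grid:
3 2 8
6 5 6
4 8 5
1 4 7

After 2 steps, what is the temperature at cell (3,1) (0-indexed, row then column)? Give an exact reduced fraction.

Answer: 139/30

Derivation:
Step 1: cell (3,1) = 5
Step 2: cell (3,1) = 139/30
Full grid after step 2:
  38/9 189/40 95/18
  1099/240 128/25 697/120
  349/80 537/100 691/120
  17/4 139/30 101/18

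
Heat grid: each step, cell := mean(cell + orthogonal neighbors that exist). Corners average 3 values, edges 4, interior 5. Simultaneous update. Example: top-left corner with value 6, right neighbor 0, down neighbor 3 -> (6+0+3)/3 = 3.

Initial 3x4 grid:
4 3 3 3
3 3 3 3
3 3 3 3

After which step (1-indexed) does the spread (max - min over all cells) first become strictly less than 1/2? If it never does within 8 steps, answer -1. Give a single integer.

Step 1: max=10/3, min=3, spread=1/3
  -> spread < 1/2 first at step 1
Step 2: max=59/18, min=3, spread=5/18
Step 3: max=689/216, min=3, spread=41/216
Step 4: max=81977/25920, min=3, spread=4217/25920
Step 5: max=4874749/1555200, min=21679/7200, spread=38417/311040
Step 6: max=291136211/93312000, min=434597/144000, spread=1903471/18662400
Step 7: max=17397149089/5598720000, min=13075759/4320000, spread=18038617/223948800
Step 8: max=1041037782851/335923200000, min=1179326759/388800000, spread=883978523/13436928000

Answer: 1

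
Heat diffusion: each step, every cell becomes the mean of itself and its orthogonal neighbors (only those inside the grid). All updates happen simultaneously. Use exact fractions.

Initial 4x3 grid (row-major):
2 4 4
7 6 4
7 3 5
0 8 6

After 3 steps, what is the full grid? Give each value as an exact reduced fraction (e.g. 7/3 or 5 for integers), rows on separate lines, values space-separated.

After step 1:
  13/3 4 4
  11/2 24/5 19/4
  17/4 29/5 9/2
  5 17/4 19/3
After step 2:
  83/18 257/60 17/4
  1133/240 497/100 361/80
  411/80 118/25 1283/240
  9/2 1283/240 181/36
After step 3:
  9803/2160 16303/3600 3131/720
  34991/7200 3481/750 11447/2400
  11447/2400 30623/6000 35291/7200
  899/180 70537/14400 5659/1080

Answer: 9803/2160 16303/3600 3131/720
34991/7200 3481/750 11447/2400
11447/2400 30623/6000 35291/7200
899/180 70537/14400 5659/1080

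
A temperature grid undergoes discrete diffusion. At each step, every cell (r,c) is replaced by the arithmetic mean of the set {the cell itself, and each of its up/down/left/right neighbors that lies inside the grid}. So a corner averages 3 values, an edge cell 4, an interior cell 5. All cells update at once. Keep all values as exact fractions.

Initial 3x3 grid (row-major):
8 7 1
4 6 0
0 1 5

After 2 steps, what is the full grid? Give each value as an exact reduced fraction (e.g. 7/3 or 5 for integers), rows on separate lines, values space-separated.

After step 1:
  19/3 11/2 8/3
  9/2 18/5 3
  5/3 3 2
After step 2:
  49/9 181/40 67/18
  161/40 98/25 169/60
  55/18 77/30 8/3

Answer: 49/9 181/40 67/18
161/40 98/25 169/60
55/18 77/30 8/3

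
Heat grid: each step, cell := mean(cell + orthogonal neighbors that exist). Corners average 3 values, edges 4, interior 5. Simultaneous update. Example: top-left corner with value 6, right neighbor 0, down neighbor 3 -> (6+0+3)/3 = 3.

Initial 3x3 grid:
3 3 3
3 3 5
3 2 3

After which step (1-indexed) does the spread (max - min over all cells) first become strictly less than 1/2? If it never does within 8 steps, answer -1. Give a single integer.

Answer: 3

Derivation:
Step 1: max=11/3, min=8/3, spread=1
Step 2: max=137/40, min=101/36, spread=223/360
Step 3: max=3611/1080, min=6307/2160, spread=61/144
  -> spread < 1/2 first at step 3
Step 4: max=211507/64800, min=384689/129600, spread=511/1728
Step 5: max=12548279/3888000, min=23480683/7776000, spread=4309/20736
Step 6: max=744874063/233280000, min=1421695001/466560000, spread=36295/248832
Step 7: max=44410755611/13996800000, min=85954889347/27993600000, spread=305773/2985984
Step 8: max=2651205952267/839808000000, min=5181664201409/1679616000000, spread=2575951/35831808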